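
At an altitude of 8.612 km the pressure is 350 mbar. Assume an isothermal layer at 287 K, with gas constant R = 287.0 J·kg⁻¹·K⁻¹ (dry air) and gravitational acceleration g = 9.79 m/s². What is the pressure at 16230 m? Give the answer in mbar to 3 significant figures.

P ≈ 142 mbar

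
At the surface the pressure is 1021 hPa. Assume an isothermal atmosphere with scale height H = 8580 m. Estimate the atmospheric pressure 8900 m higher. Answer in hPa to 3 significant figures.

P ≈ 362 hPa

Barometric formula: P = P₀ exp(−z/H).
z/H = 8900.0/8580.0 = 1.0373; exp(−1.0373) = 0.35441.
P = 1021 × 0.35441 = 361.85 hPa.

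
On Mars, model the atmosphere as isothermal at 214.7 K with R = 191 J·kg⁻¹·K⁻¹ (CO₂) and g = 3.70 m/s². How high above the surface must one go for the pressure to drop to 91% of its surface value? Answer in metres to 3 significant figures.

Scale height: H = RT/g = 191 × 214.7 / 3.70 = 11083 m.
Set P/P₀ = exp(−z/H) = 0.91, so z = −H ln(0.91).
−ln(0.91) = 0.094311; z = 11083 × 0.094311 = 1045.2 m.

z ≈ 1050 m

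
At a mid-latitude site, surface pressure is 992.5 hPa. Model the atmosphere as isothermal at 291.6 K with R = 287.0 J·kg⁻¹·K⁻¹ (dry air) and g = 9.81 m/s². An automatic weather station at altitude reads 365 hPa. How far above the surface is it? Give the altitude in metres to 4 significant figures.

z ≈ 8534 m

Scale height: H = RT/g = 287.0 × 291.6 / 9.81 = 8531.0 m.
Invert the barometric formula: z = H ln(P₀/P).
P₀/P = 992.5/365 = 2.7192; ln(2.7192) = 1.0003.
z = 8531.0 × 1.0003 = 8533.6 m.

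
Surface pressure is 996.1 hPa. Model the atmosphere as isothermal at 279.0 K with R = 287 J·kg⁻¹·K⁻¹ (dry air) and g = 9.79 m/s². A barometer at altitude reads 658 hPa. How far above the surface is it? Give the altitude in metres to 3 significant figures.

Scale height: H = RT/g = 287 × 279.0 / 9.79 = 8179.1 m.
Invert the barometric formula: z = H ln(P₀/P).
P₀/P = 996.1/658 = 1.5138; ln(1.5138) = 0.41462.
z = 8179.1 × 0.41462 = 3391.2 m.

z ≈ 3390 m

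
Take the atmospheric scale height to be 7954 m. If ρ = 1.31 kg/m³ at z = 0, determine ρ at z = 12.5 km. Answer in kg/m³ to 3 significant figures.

ρ ≈ 0.272 kg/m³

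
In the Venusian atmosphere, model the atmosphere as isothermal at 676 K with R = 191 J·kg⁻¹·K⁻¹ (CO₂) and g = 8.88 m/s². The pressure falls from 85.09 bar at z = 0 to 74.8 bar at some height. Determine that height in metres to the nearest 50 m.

Scale height: H = RT/g = 191 × 676 / 8.88 = 14540 m.
Invert the barometric formula: z = H ln(P₀/P).
P₀/P = 85.09/74.8 = 1.1376; ln(1.1376) = 0.12892.
z = 14540 × 0.12892 = 1874.5 m.

z ≈ 1850 m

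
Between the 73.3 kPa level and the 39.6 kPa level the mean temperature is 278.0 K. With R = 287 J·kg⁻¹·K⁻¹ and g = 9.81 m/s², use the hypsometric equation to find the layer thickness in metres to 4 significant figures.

Hypsometric equation: Δz = (R T̄/g) ln(P₁/P₂).
R T̄/g = 287 × 278.0 / 9.81 = 8133.1 m.
ln(73.3/39.6) = ln(1.8510) = 0.61573.
Δz = 8133.1 × 0.61573 = 5007.8 m.

Δz ≈ 5008 m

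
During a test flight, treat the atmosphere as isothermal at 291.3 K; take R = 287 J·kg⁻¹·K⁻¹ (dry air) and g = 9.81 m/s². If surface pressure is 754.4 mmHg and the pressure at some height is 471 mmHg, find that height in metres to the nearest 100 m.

z ≈ 4000 m

Scale height: H = RT/g = 287 × 291.3 / 9.81 = 8522.2 m.
Invert the barometric formula: z = H ln(P₀/P).
P₀/P = 754.4/471 = 1.6017; ln(1.6017) = 0.47107.
z = 8522.2 × 0.47107 = 4014.6 m.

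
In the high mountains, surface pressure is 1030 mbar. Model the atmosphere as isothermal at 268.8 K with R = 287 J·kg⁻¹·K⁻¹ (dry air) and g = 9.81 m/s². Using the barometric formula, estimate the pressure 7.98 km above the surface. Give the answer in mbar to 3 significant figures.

P ≈ 373 mbar

Scale height: H = RT/g = 287 × 268.8 / 9.81 = 7864.0 m.
Barometric formula: P = P₀ exp(−z/H).
z/H = 7980.0/7864.0 = 1.0148; exp(−1.0148) = 0.36247.
P = 1030 × 0.36247 = 373.34 mbar.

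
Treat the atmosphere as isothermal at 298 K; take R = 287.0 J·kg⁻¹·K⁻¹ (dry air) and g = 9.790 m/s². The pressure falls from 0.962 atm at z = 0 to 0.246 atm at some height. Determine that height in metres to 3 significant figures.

z ≈ 11900 m

Scale height: H = RT/g = 287.0 × 298 / 9.790 = 8736.1 m.
Invert the barometric formula: z = H ln(P₀/P).
P₀/P = 0.962/0.246 = 3.9106; ln(3.9106) = 1.3637.
z = 8736.1 × 1.3637 = 11913 m.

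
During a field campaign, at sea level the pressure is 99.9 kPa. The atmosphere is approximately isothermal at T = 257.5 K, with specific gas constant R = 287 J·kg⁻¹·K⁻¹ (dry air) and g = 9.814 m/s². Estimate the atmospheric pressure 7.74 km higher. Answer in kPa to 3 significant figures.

Scale height: H = RT/g = 287 × 257.5 / 9.814 = 7530.3 m.
Barometric formula: P = P₀ exp(−z/H).
z/H = 7740.0/7530.3 = 1.0278; exp(−1.0278) = 0.35779.
P = 99.9 × 0.35779 = 35.743 kPa.

P ≈ 35.7 kPa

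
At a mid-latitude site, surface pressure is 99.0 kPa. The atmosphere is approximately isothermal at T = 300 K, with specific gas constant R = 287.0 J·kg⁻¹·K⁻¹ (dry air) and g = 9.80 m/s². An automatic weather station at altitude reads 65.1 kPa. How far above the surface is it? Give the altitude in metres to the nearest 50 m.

Scale height: H = RT/g = 287.0 × 300 / 9.80 = 8785.7 m.
Invert the barometric formula: z = H ln(P₀/P).
P₀/P = 99.0/65.1 = 1.5207; ln(1.5207) = 0.41917.
z = 8785.7 × 0.41917 = 3682.7 m.

z ≈ 3700 m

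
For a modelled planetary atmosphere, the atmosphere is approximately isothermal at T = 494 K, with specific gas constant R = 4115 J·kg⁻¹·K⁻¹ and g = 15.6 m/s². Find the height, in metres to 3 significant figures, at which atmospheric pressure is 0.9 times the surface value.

z ≈ 13700 m

Scale height: H = RT/g = 4115 × 494 / 15.6 = 130310 m.
Set P/P₀ = exp(−z/H) = 0.9, so z = −H ln(0.9).
−ln(0.9) = 0.10536; z = 130310 × 0.10536 = 13729 m.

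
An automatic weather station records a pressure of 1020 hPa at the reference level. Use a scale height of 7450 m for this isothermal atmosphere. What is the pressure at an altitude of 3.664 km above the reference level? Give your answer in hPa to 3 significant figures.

Barometric formula: P = P₀ exp(−z/H).
z/H = 3664.0/7450.0 = 0.49181; exp(−0.49181) = 0.61152.
P = 1020 × 0.61152 = 623.75 hPa.

P ≈ 624 hPa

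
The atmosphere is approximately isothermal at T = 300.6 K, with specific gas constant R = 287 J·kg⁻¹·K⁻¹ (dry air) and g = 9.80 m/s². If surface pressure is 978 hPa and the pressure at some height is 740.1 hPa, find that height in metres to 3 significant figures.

Scale height: H = RT/g = 287 × 300.6 / 9.80 = 8803.3 m.
Invert the barometric formula: z = H ln(P₀/P).
P₀/P = 978/740.1 = 1.3214; ln(1.3214) = 0.27869.
z = 8803.3 × 0.27869 = 2453.4 m.

z ≈ 2450 m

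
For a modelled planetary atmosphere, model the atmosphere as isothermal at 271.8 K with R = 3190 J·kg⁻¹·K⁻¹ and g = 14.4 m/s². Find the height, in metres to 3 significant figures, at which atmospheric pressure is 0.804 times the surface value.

z ≈ 13100 m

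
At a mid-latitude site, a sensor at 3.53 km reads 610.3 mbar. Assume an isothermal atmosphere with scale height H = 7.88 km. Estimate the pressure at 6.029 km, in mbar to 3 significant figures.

Between two levels, P₂ = P₁ exp(−Δz/H) with Δz = z₂ − z₁.
Δz = 6029.0 − 3530.0 = 2499.0 m; Δz/H = 2499.0/7880.0 = 0.31713.
P₂ = 610.3 × exp(−0.31713) = 610.3 × 0.72824 = 444.44 mbar.

P ≈ 444 mbar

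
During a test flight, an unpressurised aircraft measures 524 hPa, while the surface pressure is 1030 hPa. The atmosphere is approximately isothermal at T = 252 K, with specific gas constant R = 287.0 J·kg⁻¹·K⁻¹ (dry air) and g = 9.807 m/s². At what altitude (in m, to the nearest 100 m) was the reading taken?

Scale height: H = RT/g = 287.0 × 252 / 9.807 = 7374.7 m.
Invert the barometric formula: z = H ln(P₀/P).
P₀/P = 1030/524 = 1.9656; ln(1.9656) = 0.67580.
z = 7374.7 × 0.67580 = 4983.8 m.

z ≈ 5000 m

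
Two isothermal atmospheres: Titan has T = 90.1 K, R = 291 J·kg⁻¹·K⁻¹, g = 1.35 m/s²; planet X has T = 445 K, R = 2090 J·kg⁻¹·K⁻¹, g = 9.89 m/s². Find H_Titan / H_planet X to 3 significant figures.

H = RT/g for each body.
H_Titan = 291 × 90.1 / 1.35 = 19422 m.
H_planet X = 2090 × 445 / 9.89 = 94039 m.
H_Titan/H_planet X = 19422/94039 = 0.20653.

H_Titan/H_planet X ≈ 0.207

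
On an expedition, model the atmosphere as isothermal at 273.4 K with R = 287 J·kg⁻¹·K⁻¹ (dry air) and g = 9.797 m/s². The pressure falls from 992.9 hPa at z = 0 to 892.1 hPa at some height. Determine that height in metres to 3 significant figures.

Scale height: H = RT/g = 287 × 273.4 / 9.797 = 8009.2 m.
Invert the barometric formula: z = H ln(P₀/P).
P₀/P = 992.9/892.1 = 1.1130; ln(1.1130) = 0.10706.
z = 8009.2 × 0.10706 = 857.46 m.

z ≈ 857 m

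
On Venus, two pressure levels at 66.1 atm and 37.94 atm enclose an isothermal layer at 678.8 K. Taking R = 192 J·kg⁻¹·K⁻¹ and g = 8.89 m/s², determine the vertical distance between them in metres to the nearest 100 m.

Hypsometric equation: Δz = (R T̄/g) ln(P₁/P₂).
R T̄/g = 192 × 678.8 / 8.89 = 14660 m.
ln(66.1/37.94) = ln(1.7422) = 0.55515.
Δz = 14660 × 0.55515 = 8138.5 m.

Δz ≈ 8100 m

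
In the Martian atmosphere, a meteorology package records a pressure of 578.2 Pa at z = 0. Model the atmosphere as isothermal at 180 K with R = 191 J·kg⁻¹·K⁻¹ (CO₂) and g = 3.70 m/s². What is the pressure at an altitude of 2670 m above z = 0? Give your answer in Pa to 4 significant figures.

Scale height: H = RT/g = 191 × 180 / 3.70 = 9291.9 m.
Barometric formula: P = P₀ exp(−z/H).
z/H = 2670.0/9291.9 = 0.28735; exp(−0.28735) = 0.75025.
P = 578.2 × 0.75025 = 433.79 Pa.

P ≈ 433.8 Pa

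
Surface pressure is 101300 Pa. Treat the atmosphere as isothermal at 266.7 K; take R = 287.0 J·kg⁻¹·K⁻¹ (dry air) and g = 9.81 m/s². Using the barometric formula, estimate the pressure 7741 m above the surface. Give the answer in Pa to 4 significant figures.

Scale height: H = RT/g = 287.0 × 266.7 / 9.81 = 7802.5 m.
Barometric formula: P = P₀ exp(−z/H).
z/H = 7741.0/7802.5 = 0.99212; exp(−0.99212) = 0.37079.
P = 101300 × 0.37079 = 37561 Pa.

P ≈ 37560 Pa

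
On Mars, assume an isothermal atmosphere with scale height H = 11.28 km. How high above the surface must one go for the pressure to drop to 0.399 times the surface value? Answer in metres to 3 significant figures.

z ≈ 10400 m

Set P/P₀ = exp(−z/H) = 0.399, so z = −H ln(0.399).
−ln(0.399) = 0.91879; z = 11280 × 0.91879 = 10364 m.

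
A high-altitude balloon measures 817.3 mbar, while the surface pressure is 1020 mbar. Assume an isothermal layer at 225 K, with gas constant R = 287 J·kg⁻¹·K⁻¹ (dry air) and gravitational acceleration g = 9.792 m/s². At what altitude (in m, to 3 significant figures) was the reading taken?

z ≈ 1460 m

Scale height: H = RT/g = 287 × 225 / 9.792 = 6594.7 m.
Invert the barometric formula: z = H ln(P₀/P).
P₀/P = 1020/817.3 = 1.2480; ln(1.2480) = 0.22154.
z = 6594.7 × 0.22154 = 1461.0 m.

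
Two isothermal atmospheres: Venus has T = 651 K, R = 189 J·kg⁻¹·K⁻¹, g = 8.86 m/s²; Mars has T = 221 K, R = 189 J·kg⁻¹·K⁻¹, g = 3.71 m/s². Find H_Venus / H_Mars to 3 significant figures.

H_Venus/H_Mars ≈ 1.23

H = RT/g for each body.
H_Venus = 189 × 651 / 8.86 = 13887 m.
H_Mars = 189 × 221 / 3.71 = 11258 m.
H_Venus/H_Mars = 13887/11258 = 1.2335.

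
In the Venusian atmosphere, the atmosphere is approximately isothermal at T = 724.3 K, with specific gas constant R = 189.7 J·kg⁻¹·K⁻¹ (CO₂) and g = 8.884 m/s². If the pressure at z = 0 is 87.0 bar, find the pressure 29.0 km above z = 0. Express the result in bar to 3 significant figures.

P ≈ 13.3 bar

Scale height: H = RT/g = 189.7 × 724.3 / 8.884 = 15466 m.
Barometric formula: P = P₀ exp(−z/H).
z/H = 29000/15466 = 1.8751; exp(−1.8751) = 0.15334.
P = 87.0 × 0.15334 = 13.341 bar.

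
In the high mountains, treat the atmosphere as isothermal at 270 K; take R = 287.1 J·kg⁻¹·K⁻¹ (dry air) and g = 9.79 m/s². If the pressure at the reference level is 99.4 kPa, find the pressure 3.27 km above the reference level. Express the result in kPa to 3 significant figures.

Scale height: H = RT/g = 287.1 × 270 / 9.79 = 7918.0 m.
Barometric formula: P = P₀ exp(−z/H).
z/H = 3270.0/7918.0 = 0.41298; exp(−0.41298) = 0.66168.
P = 99.4 × 0.66168 = 65.771 kPa.

P ≈ 65.8 kPa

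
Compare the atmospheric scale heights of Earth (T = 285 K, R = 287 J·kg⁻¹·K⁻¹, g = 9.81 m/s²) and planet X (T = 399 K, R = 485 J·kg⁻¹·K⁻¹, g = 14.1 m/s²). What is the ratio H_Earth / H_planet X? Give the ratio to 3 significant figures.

H = RT/g for each body.
H_Earth = 287 × 285 / 9.81 = 8337.9 m.
H_planet X = 485 × 399 / 14.1 = 13724 m.
H_Earth/H_planet X = 8337.9/13724 = 0.60754.

H_Earth/H_planet X ≈ 0.608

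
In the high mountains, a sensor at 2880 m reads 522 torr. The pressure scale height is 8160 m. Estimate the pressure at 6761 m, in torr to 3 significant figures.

Between two levels, P₂ = P₁ exp(−Δz/H) with Δz = z₂ − z₁.
Δz = 6761.0 − 2880.0 = 3881.0 m; Δz/H = 3881.0/8160.0 = 0.47561.
P₂ = 522 × exp(−0.47561) = 522 × 0.62151 = 324.43 torr.

P ≈ 324 torr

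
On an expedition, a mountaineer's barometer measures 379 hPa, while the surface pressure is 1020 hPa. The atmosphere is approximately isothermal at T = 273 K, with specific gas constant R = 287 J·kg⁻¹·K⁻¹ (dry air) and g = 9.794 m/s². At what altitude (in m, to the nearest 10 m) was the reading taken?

z ≈ 7920 m

Scale height: H = RT/g = 287 × 273 / 9.794 = 7999.9 m.
Invert the barometric formula: z = H ln(P₀/P).
P₀/P = 1020/379 = 2.6913; ln(2.6913) = 0.99002.
z = 7999.9 × 0.99002 = 7920.1 m.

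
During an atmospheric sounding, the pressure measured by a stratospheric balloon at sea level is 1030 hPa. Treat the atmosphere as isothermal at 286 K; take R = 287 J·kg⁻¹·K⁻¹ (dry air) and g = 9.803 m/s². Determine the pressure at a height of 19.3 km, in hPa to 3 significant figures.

P ≈ 103 hPa

Scale height: H = RT/g = 287 × 286 / 9.803 = 8373.2 m.
Barometric formula: P = P₀ exp(−z/H).
z/H = 19300/8373.2 = 2.3050; exp(−2.3050) = 0.099759.
P = 1030 × 0.099759 = 102.75 hPa.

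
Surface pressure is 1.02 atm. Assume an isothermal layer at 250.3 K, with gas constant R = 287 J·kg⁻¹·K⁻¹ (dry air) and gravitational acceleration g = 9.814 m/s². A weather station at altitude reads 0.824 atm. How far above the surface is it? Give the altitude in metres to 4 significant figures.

z ≈ 1562 m

Scale height: H = RT/g = 287 × 250.3 / 9.814 = 7319.8 m.
Invert the barometric formula: z = H ln(P₀/P).
P₀/P = 1.02/0.824 = 1.2379; ln(1.2379) = 0.21342.
z = 7319.8 × 0.21342 = 1562.2 m.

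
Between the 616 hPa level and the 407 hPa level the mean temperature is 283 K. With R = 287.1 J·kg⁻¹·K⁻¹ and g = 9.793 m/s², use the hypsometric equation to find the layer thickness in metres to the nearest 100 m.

Hypsometric equation: Δz = (R T̄/g) ln(P₁/P₂).
R T̄/g = 287.1 × 283 / 9.793 = 8296.7 m.
ln(616/407) = ln(1.5135) = 0.41442.
Δz = 8296.7 × 0.41442 = 3438.3 m.

Δz ≈ 3400 m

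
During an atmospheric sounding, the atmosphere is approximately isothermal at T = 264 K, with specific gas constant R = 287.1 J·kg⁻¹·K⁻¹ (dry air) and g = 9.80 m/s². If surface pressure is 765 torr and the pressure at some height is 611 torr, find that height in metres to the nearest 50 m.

Scale height: H = RT/g = 287.1 × 264 / 9.80 = 7734.1 m.
Invert the barometric formula: z = H ln(P₀/P).
P₀/P = 765/611 = 1.2520; ln(1.2520) = 0.22474.
z = 7734.1 × 0.22474 = 1738.2 m.

z ≈ 1750 m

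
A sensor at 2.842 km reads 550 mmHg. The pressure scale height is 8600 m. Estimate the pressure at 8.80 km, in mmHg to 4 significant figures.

P ≈ 275.1 mmHg

Between two levels, P₂ = P₁ exp(−Δz/H) with Δz = z₂ − z₁.
Δz = 8800.0 − 2842.0 = 5958.0 m; Δz/H = 5958.0/8600.0 = 0.69279.
P₂ = 550 × exp(−0.69279) = 550 × 0.50018 = 275.10 mmHg.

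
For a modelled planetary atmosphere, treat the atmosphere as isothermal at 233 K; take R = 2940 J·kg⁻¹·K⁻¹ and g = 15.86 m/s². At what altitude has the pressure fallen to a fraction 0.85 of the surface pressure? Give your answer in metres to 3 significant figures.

z ≈ 7020 m

Scale height: H = RT/g = 2940 × 233 / 15.86 = 43192 m.
Set P/P₀ = exp(−z/H) = 0.85, so z = −H ln(0.85).
−ln(0.85) = 0.16252; z = 43192 × 0.16252 = 7019.6 m.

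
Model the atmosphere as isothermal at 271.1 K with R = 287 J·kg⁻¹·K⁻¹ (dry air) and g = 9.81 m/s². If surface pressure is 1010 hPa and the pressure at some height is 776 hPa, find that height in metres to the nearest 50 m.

Scale height: H = RT/g = 287 × 271.1 / 9.81 = 7931.3 m.
Invert the barometric formula: z = H ln(P₀/P).
P₀/P = 1010/776 = 1.3015; ln(1.3015) = 0.26352.
z = 7931.3 × 0.26352 = 2090.1 m.

z ≈ 2100 m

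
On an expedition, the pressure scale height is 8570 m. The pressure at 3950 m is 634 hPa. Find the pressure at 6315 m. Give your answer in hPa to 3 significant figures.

Between two levels, P₂ = P₁ exp(−Δz/H) with Δz = z₂ − z₁.
Δz = 6315.0 − 3950.0 = 2365.0 m; Δz/H = 2365.0/8570.0 = 0.27596.
P₂ = 634 × exp(−0.27596) = 634 × 0.75884 = 481.10 hPa.

P ≈ 481 hPa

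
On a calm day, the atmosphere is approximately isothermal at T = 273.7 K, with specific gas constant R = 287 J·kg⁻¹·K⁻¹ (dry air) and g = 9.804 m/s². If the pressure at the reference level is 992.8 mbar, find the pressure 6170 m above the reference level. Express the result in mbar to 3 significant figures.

Scale height: H = RT/g = 287 × 273.7 / 9.804 = 8012.2 m.
Barometric formula: P = P₀ exp(−z/H).
z/H = 6170.0/8012.2 = 0.77008; exp(−0.77008) = 0.46298.
P = 992.8 × 0.46298 = 459.65 mbar.

P ≈ 460 mbar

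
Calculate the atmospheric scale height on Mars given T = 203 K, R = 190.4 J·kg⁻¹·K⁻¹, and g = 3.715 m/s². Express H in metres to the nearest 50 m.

H ≈ 10400 m

The scale height of an isothermal atmosphere is H = RT/g.
H = 190.4 × 203 / 3.715 = 38651/3.715 = 10404 m.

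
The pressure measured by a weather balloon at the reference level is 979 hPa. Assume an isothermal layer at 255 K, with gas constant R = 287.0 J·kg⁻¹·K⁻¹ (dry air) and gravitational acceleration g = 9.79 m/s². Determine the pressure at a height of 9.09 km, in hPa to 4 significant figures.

Scale height: H = RT/g = 287.0 × 255 / 9.79 = 7475.5 m.
Barometric formula: P = P₀ exp(−z/H).
z/H = 9090.0/7475.5 = 1.2160; exp(−1.2160) = 0.29641.
P = 979 × 0.29641 = 290.19 hPa.

P ≈ 290.2 hPa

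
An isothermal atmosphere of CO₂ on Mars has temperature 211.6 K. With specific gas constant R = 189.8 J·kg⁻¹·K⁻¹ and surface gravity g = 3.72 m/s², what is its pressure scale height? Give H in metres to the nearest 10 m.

H ≈ 10800 m

The scale height of an isothermal atmosphere is H = RT/g.
H = 189.8 × 211.6 / 3.72 = 40162/3.72 = 10796 m.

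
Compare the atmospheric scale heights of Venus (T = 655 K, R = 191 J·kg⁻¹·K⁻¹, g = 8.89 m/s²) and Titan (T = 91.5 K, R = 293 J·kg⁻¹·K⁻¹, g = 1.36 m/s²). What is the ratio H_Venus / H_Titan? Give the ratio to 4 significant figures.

H = RT/g for each body.
H_Venus = 191 × 655 / 8.89 = 14073 m.
H_Titan = 293 × 91.5 / 1.36 = 19713 m.
H_Venus/H_Titan = 14073/19713 = 0.71389.

H_Venus/H_Titan ≈ 0.7139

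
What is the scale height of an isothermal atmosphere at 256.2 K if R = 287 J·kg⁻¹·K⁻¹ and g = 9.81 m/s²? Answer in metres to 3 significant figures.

The scale height of an isothermal atmosphere is H = RT/g.
H = 287 × 256.2 / 9.81 = 73529/9.81 = 7495.3 m.

H ≈ 7500 m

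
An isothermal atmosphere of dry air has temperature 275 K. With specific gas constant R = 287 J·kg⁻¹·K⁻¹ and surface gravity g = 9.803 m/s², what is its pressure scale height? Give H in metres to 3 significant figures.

The scale height of an isothermal atmosphere is H = RT/g.
H = 287 × 275 / 9.803 = 78925/9.803 = 8051.1 m.

H ≈ 8050 m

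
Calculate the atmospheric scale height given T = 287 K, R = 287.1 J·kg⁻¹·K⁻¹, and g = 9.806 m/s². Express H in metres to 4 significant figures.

H ≈ 8403 m

The scale height of an isothermal atmosphere is H = RT/g.
H = 287.1 × 287 / 9.806 = 82398/9.806 = 8402.8 m.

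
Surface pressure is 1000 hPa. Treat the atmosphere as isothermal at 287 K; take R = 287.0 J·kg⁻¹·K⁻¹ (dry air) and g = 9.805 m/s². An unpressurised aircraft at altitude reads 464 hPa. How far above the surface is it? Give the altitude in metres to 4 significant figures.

z ≈ 6451 m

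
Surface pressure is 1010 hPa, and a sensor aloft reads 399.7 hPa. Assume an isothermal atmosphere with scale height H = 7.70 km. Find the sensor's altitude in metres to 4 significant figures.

z ≈ 7138 m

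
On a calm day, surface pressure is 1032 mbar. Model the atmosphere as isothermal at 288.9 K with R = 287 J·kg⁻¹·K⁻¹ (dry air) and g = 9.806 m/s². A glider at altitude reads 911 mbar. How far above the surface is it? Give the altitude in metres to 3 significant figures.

Scale height: H = RT/g = 287 × 288.9 / 9.806 = 8455.5 m.
Invert the barometric formula: z = H ln(P₀/P).
P₀/P = 1032/911 = 1.1328; ln(1.1328) = 0.12469.
z = 8455.5 × 0.12469 = 1054.3 m.

z ≈ 1050 m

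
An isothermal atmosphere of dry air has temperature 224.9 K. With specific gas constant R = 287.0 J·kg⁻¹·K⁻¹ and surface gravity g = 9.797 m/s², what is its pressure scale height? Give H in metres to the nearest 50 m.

The scale height of an isothermal atmosphere is H = RT/g.
H = 287.0 × 224.9 / 9.797 = 64546/9.797 = 6588.3 m.

H ≈ 6600 m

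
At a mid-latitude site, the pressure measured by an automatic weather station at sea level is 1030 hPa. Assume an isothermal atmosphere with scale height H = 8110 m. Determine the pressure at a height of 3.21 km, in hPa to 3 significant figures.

Barometric formula: P = P₀ exp(−z/H).
z/H = 3210.0/8110.0 = 0.39581; exp(−0.39581) = 0.67313.
P = 1030 × 0.67313 = 693.32 hPa.

P ≈ 693 hPa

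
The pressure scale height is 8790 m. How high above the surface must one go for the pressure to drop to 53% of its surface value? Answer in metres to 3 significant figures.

Set P/P₀ = exp(−z/H) = 0.53, so z = −H ln(0.53).
−ln(0.53) = 0.63488; z = 8790.0 × 0.63488 = 5580.6 m.

z ≈ 5580 m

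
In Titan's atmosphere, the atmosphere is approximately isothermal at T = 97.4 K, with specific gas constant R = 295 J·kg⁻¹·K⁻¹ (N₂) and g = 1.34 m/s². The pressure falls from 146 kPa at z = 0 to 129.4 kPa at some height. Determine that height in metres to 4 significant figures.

z ≈ 2588 m

Scale height: H = RT/g = 295 × 97.4 / 1.34 = 21443 m.
Invert the barometric formula: z = H ln(P₀/P).
P₀/P = 146/129.4 = 1.1283; ln(1.1283) = 0.12071.
z = 21443 × 0.12071 = 2588.4 m.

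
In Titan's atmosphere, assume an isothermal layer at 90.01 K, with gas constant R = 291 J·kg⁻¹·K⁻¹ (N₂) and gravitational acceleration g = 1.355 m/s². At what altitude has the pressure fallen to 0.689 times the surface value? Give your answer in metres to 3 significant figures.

z ≈ 7200 m

Scale height: H = RT/g = 291 × 90.01 / 1.355 = 19331 m.
Set P/P₀ = exp(−z/H) = 0.689, so z = −H ln(0.689).
−ln(0.689) = 0.37251; z = 19331 × 0.37251 = 7201.0 m.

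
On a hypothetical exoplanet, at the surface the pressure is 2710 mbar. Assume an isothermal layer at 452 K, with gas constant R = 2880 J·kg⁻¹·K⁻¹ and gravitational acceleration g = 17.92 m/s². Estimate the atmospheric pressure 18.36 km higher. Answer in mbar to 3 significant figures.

P ≈ 2100 mbar

Scale height: H = RT/g = 2880 × 452 / 17.92 = 72643 m.
Barometric formula: P = P₀ exp(−z/H).
z/H = 18360/72643 = 0.25274; exp(−0.25274) = 0.77667.
P = 2710 × 0.77667 = 2104.8 mbar.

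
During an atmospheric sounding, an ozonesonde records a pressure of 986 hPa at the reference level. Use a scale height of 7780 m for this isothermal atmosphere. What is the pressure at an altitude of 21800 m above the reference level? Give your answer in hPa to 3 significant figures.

P ≈ 59.8 hPa

Barometric formula: P = P₀ exp(−z/H).
z/H = 21800/7780.0 = 2.8021; exp(−2.8021) = 0.060682.
P = 986 × 0.060682 = 59.832 hPa.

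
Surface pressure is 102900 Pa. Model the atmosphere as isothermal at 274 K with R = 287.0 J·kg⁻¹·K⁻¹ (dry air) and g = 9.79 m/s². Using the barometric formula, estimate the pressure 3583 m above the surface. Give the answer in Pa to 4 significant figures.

Scale height: H = RT/g = 287.0 × 274 / 9.79 = 8032.5 m.
Barometric formula: P = P₀ exp(−z/H).
z/H = 3583.0/8032.5 = 0.44606; exp(−0.44606) = 0.64015.
P = 102900 × 0.64015 = 65871 Pa.

P ≈ 65870 Pa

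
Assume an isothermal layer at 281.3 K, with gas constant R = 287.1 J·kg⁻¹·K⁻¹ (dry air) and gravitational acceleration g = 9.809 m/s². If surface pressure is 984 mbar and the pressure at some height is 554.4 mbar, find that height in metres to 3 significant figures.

Scale height: H = RT/g = 287.1 × 281.3 / 9.809 = 8233.4 m.
Invert the barometric formula: z = H ln(P₀/P).
P₀/P = 984/554.4 = 1.7749; ln(1.7749) = 0.57374.
z = 8233.4 × 0.57374 = 4723.8 m.

z ≈ 4720 m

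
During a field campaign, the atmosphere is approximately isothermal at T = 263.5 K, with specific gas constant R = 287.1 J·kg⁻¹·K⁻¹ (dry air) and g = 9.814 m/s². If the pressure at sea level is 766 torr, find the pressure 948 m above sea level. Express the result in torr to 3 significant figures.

Scale height: H = RT/g = 287.1 × 263.5 / 9.814 = 7708.5 m.
Barometric formula: P = P₀ exp(−z/H).
z/H = 948.00/7708.5 = 0.12298; exp(−0.12298) = 0.88428.
P = 766 × 0.88428 = 677.36 torr.

P ≈ 677 torr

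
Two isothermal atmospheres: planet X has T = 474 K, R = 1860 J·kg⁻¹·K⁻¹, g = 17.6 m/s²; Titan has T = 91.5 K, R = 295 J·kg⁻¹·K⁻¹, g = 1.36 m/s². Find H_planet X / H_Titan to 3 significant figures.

H = RT/g for each body.
H_planet X = 1860 × 474 / 17.6 = 50093 m.
H_Titan = 295 × 91.5 / 1.36 = 19847 m.
H_planet X/H_Titan = 50093/19847 = 2.5240.

H_planet X/H_Titan ≈ 2.52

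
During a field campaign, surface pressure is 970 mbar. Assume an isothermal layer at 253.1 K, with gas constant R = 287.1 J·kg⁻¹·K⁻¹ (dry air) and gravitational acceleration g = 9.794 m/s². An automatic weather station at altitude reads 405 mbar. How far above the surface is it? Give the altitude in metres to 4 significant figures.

z ≈ 6480 m

Scale height: H = RT/g = 287.1 × 253.1 / 9.794 = 7419.3 m.
Invert the barometric formula: z = H ln(P₀/P).
P₀/P = 970/405 = 2.3951; ln(2.3951) = 0.87342.
z = 7419.3 × 0.87342 = 6480.2 m.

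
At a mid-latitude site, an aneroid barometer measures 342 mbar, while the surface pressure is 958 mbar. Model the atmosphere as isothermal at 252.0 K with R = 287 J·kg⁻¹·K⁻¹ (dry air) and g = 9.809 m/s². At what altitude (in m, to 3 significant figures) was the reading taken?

Scale height: H = RT/g = 287 × 252.0 / 9.809 = 7373.2 m.
Invert the barometric formula: z = H ln(P₀/P).
P₀/P = 958/342 = 2.8012; ln(2.8012) = 1.0300.
z = 7373.2 × 1.0300 = 7594.4 m.

z ≈ 7590 m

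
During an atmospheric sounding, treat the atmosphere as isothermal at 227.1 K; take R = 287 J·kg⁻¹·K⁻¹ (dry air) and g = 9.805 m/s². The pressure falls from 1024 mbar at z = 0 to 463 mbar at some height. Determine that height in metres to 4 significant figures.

z ≈ 5276 m

Scale height: H = RT/g = 287 × 227.1 / 9.805 = 6647.4 m.
Invert the barometric formula: z = H ln(P₀/P).
P₀/P = 1024/463 = 2.2117; ln(2.2117) = 0.79376.
z = 6647.4 × 0.79376 = 5276.4 m.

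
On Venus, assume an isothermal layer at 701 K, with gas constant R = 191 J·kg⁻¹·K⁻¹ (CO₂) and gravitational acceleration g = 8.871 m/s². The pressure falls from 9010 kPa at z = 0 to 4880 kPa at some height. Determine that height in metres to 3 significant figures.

z ≈ 9250 m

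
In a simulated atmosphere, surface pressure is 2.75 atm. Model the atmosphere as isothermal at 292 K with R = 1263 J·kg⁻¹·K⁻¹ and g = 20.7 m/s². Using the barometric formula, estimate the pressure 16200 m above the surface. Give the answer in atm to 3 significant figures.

P ≈ 1.11 atm

Scale height: H = RT/g = 1263 × 292 / 20.7 = 17816 m.
Barometric formula: P = P₀ exp(−z/H).
z/H = 16200/17816 = 0.90930; exp(−0.90930) = 0.40281.
P = 2.75 × 0.40281 = 1.1077 atm.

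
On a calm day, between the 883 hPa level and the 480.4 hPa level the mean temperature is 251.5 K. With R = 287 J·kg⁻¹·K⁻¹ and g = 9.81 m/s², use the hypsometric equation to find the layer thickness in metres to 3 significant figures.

Δz ≈ 4480 m

Hypsometric equation: Δz = (R T̄/g) ln(P₁/P₂).
R T̄/g = 287 × 251.5 / 9.81 = 7357.8 m.
ln(883/480.4) = ln(1.8381) = 0.60873.
Δz = 7357.8 × 0.60873 = 4478.9 m.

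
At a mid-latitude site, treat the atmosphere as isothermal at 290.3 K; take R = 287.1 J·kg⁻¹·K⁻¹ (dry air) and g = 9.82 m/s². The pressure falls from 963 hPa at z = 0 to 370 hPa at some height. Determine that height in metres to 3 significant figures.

z ≈ 8120 m

Scale height: H = RT/g = 287.1 × 290.3 / 9.82 = 8487.3 m.
Invert the barometric formula: z = H ln(P₀/P).
P₀/P = 963/370 = 2.6027; ln(2.6027) = 0.95655.
z = 8487.3 × 0.95655 = 8118.5 m.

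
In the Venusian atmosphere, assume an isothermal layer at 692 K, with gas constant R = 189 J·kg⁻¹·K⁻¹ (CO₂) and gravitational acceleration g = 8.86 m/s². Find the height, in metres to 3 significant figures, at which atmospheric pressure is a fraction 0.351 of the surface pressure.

Scale height: H = RT/g = 189 × 692 / 8.86 = 14762 m.
Set P/P₀ = exp(−z/H) = 0.351, so z = −H ln(0.351).
−ln(0.351) = 1.0470; z = 14762 × 1.0470 = 15456 m.

z ≈ 15500 m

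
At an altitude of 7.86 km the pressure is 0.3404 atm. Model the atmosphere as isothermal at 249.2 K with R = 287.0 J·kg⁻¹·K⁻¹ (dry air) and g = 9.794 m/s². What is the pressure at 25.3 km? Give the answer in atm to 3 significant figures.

Scale height: H = RT/g = 287.0 × 249.2 / 9.794 = 7302.5 m.
Between two levels, P₂ = P₁ exp(−Δz/H) with Δz = z₂ − z₁.
Δz = 25300 − 7860.0 = 17440 m; Δz/H = 17440/7302.5 = 2.3882.
P₂ = 0.3404 × exp(−2.3882) = 0.3404 × 0.091795 = 0.031247 atm.

P ≈ 0.0312 atm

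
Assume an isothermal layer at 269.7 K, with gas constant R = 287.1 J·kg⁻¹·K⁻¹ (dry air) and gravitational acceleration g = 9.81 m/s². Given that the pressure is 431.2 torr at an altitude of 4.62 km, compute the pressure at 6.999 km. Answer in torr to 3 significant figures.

P ≈ 319 torr

Scale height: H = RT/g = 287.1 × 269.7 / 9.81 = 7893.1 m.
Between two levels, P₂ = P₁ exp(−Δz/H) with Δz = z₂ − z₁.
Δz = 6999.0 − 4620.0 = 2379.0 m; Δz/H = 2379.0/7893.1 = 0.30140.
P₂ = 431.2 × exp(−0.30140) = 431.2 × 0.73978 = 318.99 torr.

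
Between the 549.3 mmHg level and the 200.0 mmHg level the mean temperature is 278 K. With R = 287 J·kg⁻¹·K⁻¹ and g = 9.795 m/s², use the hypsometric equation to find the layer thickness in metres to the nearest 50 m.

Δz ≈ 8250 m

Hypsometric equation: Δz = (R T̄/g) ln(P₁/P₂).
R T̄/g = 287 × 278 / 9.795 = 8145.6 m.
ln(549.3/200.0) = ln(2.7465) = 1.0103.
Δz = 8145.6 × 1.0103 = 8229.5 m.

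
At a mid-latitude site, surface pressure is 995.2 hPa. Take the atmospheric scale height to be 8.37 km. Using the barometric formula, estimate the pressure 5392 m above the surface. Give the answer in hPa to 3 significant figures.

Barometric formula: P = P₀ exp(−z/H).
z/H = 5392.0/8370.0 = 0.64421; exp(−0.64421) = 0.52508.
P = 995.2 × 0.52508 = 522.56 hPa.

P ≈ 523 hPa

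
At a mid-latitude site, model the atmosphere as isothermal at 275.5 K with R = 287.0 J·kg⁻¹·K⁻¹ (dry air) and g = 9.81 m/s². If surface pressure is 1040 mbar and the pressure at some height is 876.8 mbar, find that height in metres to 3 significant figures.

Scale height: H = RT/g = 287.0 × 275.5 / 9.81 = 8060.0 m.
Invert the barometric formula: z = H ln(P₀/P).
P₀/P = 1040/876.8 = 1.1861; ln(1.1861) = 0.17067.
z = 8060.0 × 0.17067 = 1375.6 m.

z ≈ 1380 m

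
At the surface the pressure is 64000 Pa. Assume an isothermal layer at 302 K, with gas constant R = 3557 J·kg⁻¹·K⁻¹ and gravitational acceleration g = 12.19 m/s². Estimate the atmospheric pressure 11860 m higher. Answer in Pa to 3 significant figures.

Scale height: H = RT/g = 3557 × 302 / 12.19 = 88123 m.
Barometric formula: P = P₀ exp(−z/H).
z/H = 11860/88123 = 0.13458; exp(−0.13458) = 0.87408.
P = 64000 × 0.87408 = 55941 Pa.

P ≈ 55900 Pa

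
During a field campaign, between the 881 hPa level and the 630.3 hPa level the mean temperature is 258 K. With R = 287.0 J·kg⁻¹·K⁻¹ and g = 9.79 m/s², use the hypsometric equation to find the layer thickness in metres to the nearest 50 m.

Hypsometric equation: Δz = (R T̄/g) ln(P₁/P₂).
R T̄/g = 287.0 × 258 / 9.79 = 7563.4 m.
ln(881/630.3) = ln(1.3977) = 0.33483.
Δz = 7563.4 × 0.33483 = 2532.5 m.

Δz ≈ 2550 m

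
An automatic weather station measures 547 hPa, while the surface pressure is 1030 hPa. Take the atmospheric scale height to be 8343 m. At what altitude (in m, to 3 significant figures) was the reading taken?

Invert the barometric formula: z = H ln(P₀/P).
P₀/P = 1030/547 = 1.8830; ln(1.8830) = 0.63287.
z = 8343.0 × 0.63287 = 5280.0 m.

z ≈ 5280 m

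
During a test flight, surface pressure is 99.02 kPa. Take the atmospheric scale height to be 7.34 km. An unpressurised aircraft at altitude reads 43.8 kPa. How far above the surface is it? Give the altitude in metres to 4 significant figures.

Invert the barometric formula: z = H ln(P₀/P).
P₀/P = 99.02/43.8 = 2.2607; ln(2.2607) = 0.81567.
z = 7340.0 × 0.81567 = 5987.0 m.

z ≈ 5987 m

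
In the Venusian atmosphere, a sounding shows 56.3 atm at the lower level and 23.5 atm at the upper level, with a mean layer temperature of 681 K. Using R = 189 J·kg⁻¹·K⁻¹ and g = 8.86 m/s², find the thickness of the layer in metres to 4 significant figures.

Δz ≈ 12690 m

Hypsometric equation: Δz = (R T̄/g) ln(P₁/P₂).
R T̄/g = 189 × 681 / 8.86 = 14527 m.
ln(56.3/23.5) = ln(2.3957) = 0.87368.
Δz = 14527 × 0.87368 = 12692 m.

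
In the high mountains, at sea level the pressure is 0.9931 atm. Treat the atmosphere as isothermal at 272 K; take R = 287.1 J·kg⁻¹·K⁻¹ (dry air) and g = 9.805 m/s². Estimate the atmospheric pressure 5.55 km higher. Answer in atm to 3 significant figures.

Scale height: H = RT/g = 287.1 × 272 / 9.805 = 7964.4 m.
Barometric formula: P = P₀ exp(−z/H).
z/H = 5550.0/7964.4 = 0.69685; exp(−0.69685) = 0.49815.
P = 0.9931 × 0.49815 = 0.49471 atm.

P ≈ 0.495 atm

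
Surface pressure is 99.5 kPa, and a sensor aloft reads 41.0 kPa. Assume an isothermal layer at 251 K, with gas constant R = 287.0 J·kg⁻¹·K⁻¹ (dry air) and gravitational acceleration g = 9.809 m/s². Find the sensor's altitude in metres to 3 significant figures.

z ≈ 6510 m

Scale height: H = RT/g = 287.0 × 251 / 9.809 = 7344.0 m.
Invert the barometric formula: z = H ln(P₀/P).
P₀/P = 99.5/41.0 = 2.4268; ln(2.4268) = 0.88657.
z = 7344.0 × 0.88657 = 6511.0 m.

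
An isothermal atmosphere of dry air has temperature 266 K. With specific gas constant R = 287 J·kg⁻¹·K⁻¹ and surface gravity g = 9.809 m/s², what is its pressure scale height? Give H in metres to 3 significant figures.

The scale height of an isothermal atmosphere is H = RT/g.
H = 287 × 266 / 9.809 = 76342/9.809 = 7782.9 m.

H ≈ 7780 m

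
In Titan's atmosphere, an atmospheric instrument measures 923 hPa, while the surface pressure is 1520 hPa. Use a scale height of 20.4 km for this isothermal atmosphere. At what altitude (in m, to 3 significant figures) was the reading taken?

z ≈ 10200 m

Invert the barometric formula: z = H ln(P₀/P).
P₀/P = 1520/923 = 1.6468; ln(1.6468) = 0.49883.
z = 20400 × 0.49883 = 10176 m.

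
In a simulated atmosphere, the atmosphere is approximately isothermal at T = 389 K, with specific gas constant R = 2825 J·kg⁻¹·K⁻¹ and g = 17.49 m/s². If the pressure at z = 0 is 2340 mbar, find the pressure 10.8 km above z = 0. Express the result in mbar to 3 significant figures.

P ≈ 1970 mbar

Scale height: H = RT/g = 2825 × 389 / 17.49 = 62832 m.
Barometric formula: P = P₀ exp(−z/H).
z/H = 10800/62832 = 0.17189; exp(−0.17189) = 0.84207.
P = 2340 × 0.84207 = 1970.4 mbar.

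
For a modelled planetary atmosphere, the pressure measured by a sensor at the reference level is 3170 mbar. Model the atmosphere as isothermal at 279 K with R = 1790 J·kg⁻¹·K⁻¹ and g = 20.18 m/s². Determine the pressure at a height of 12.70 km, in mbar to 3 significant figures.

Scale height: H = RT/g = 1790 × 279 / 20.18 = 24748 m.
Barometric formula: P = P₀ exp(−z/H).
z/H = 12700/24748 = 0.51317; exp(−0.51317) = 0.59860.
P = 3170 × 0.59860 = 1897.6 mbar.

P ≈ 1900 mbar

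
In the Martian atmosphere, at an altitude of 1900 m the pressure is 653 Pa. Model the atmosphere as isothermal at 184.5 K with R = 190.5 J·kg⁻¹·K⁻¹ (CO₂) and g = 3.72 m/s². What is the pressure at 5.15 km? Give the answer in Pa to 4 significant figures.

Scale height: H = RT/g = 190.5 × 184.5 / 3.72 = 9448.2 m.
Between two levels, P₂ = P₁ exp(−Δz/H) with Δz = z₂ − z₁.
Δz = 5150.0 − 1900.0 = 3250.0 m; Δz/H = 3250.0/9448.2 = 0.34398.
P₂ = 653 × exp(−0.34398) = 653 × 0.70894 = 462.94 Pa.

P ≈ 462.9 Pa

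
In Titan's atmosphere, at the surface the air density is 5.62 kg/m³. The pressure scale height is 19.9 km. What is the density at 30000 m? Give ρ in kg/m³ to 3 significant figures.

In an isothermal atmosphere, density decays like pressure: ρ = ρ₀ exp(−z/H).
z/H = 30000/19900 = 1.5075; exp(−1.5075) = 0.22146.
ρ = 5.62 × 0.22146 = 1.2446 kg/m³.

ρ ≈ 1.24 kg/m³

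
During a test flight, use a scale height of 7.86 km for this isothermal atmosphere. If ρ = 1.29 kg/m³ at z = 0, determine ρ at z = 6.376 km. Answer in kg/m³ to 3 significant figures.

ρ ≈ 0.573 kg/m³

In an isothermal atmosphere, density decays like pressure: ρ = ρ₀ exp(−z/H).
z/H = 6376.0/7860.0 = 0.81120; exp(−0.81120) = 0.44432.
ρ = 1.29 × 0.44432 = 0.57317 kg/m³.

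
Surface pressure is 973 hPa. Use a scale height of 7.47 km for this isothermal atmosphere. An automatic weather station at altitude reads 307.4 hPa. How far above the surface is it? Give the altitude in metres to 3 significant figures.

z ≈ 8610 m

Invert the barometric formula: z = H ln(P₀/P).
P₀/P = 973/307.4 = 3.1653; ln(3.1653) = 1.1522.
z = 7470.0 × 1.1522 = 8606.9 m.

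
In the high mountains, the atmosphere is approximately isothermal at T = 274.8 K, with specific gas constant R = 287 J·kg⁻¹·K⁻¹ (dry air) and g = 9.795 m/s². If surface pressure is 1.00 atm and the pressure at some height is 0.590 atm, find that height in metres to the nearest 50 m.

Scale height: H = RT/g = 287 × 274.8 / 9.795 = 8051.8 m.
Invert the barometric formula: z = H ln(P₀/P).
P₀/P = 1.00/0.590 = 1.6949; ln(1.6949) = 0.52762.
z = 8051.8 × 0.52762 = 4248.3 m.

z ≈ 4250 m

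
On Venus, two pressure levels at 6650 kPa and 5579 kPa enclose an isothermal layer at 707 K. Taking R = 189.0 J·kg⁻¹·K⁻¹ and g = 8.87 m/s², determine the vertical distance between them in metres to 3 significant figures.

Δz ≈ 2650 m

Hypsometric equation: Δz = (R T̄/g) ln(P₁/P₂).
R T̄/g = 189.0 × 707 / 8.87 = 15065 m.
ln(6650/5579) = ln(1.1920) = 0.17563.
Δz = 15065 × 0.17563 = 2645.9 m.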